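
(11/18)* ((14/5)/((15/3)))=77/225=0.34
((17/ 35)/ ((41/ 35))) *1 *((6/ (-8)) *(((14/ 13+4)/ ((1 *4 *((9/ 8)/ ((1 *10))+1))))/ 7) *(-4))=67320/ 332059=0.20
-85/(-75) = 17/15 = 1.13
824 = 824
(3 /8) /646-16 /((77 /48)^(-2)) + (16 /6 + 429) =1135165 /2907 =390.49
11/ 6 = 1.83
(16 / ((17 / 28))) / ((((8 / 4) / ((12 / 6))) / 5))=2240 / 17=131.76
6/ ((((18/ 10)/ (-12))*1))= -40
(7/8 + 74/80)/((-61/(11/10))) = -99/3050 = -0.03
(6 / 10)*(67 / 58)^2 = 13467 / 16820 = 0.80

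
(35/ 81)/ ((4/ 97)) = 3395/ 324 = 10.48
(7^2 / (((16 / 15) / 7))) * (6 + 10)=5145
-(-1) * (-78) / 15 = -26 / 5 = -5.20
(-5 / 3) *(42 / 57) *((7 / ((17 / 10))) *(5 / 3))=-24500 / 2907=-8.43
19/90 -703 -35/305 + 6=-3826001/5490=-696.90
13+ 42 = 55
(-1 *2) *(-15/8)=15/4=3.75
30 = 30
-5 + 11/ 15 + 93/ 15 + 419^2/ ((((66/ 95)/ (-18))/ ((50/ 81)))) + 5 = -4169563454/ 1485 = -2807786.84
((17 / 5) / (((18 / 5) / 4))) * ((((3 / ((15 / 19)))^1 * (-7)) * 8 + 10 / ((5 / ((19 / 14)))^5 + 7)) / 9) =-61423821333668 / 687703240665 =-89.32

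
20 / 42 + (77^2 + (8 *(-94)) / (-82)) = 5113175 / 861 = 5938.65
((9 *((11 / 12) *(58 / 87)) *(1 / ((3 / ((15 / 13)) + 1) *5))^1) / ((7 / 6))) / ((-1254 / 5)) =-5 / 4788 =-0.00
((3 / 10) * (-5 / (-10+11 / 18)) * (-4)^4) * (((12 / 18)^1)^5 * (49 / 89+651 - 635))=4022272 / 45123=89.14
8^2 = 64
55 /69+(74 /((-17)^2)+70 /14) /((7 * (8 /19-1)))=-109642 /219351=-0.50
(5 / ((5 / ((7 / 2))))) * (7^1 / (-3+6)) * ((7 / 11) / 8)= 0.65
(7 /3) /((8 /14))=49 /12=4.08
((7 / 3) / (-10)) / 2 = -7 / 60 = -0.12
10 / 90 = 1 / 9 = 0.11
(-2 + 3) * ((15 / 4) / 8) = 15 / 32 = 0.47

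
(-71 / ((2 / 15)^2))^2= 255200625 / 16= 15950039.06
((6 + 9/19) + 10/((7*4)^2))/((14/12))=144933/26068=5.56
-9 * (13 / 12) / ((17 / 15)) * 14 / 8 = -4095 / 272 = -15.06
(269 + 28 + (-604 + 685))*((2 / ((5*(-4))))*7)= -264.60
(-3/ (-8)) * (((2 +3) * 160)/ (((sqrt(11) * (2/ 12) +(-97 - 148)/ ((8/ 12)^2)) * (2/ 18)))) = -214326000/ 43758181 - 64800 * sqrt(11)/ 43758181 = -4.90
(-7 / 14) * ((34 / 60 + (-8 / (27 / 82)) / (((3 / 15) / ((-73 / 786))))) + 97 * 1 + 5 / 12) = -23188423 / 424440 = -54.63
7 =7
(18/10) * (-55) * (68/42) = -1122/7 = -160.29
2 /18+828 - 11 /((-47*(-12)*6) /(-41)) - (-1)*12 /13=829.17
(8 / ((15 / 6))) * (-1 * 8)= -128 / 5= -25.60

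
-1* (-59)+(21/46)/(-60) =58.99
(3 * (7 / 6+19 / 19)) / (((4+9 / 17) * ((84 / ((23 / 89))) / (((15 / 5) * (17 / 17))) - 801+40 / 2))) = -5083 / 2382534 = -0.00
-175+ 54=-121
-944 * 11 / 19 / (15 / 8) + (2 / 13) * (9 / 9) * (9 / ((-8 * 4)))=-17281541 / 59280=-291.52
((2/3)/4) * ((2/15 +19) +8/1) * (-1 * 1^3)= -407/90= -4.52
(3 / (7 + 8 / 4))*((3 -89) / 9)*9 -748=-2330 / 3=-776.67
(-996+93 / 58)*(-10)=288375 / 29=9943.97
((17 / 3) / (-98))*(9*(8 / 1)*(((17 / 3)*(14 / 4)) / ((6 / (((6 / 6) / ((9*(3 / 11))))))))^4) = -1018618190513 / 74384733888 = -13.69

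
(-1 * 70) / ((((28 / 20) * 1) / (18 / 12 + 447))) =-22425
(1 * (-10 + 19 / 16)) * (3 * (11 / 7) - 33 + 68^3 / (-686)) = 11767719 / 2744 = 4288.53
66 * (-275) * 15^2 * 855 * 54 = -188546737500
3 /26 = 0.12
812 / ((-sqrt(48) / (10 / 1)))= -2030*sqrt(3) / 3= -1172.02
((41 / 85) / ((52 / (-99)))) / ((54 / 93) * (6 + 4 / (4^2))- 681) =41943 / 30937790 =0.00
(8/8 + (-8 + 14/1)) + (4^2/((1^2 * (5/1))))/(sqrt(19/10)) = 16 * sqrt(190)/95 + 7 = 9.32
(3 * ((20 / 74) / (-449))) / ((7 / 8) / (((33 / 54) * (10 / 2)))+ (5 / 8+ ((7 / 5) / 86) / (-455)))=-36894000 / 18619036363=-0.00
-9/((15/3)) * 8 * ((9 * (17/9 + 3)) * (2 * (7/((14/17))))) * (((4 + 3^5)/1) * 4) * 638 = -33947806464/5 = -6789561292.80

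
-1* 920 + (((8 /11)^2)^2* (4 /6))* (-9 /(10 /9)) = -67459192 /73205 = -921.51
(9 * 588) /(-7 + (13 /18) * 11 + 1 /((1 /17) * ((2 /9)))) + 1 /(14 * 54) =36007465 /526932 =68.33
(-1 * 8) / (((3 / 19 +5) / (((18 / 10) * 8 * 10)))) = -10944 / 49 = -223.35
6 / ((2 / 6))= 18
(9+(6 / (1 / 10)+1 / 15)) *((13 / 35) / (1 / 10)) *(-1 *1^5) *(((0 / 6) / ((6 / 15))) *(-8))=0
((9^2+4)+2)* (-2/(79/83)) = -14442/79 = -182.81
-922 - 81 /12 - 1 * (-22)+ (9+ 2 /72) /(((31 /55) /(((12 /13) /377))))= -127160747 /140244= -906.71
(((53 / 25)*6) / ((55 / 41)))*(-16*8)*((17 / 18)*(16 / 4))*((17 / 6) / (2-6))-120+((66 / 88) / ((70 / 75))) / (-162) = 4335155621 / 1386000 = 3127.82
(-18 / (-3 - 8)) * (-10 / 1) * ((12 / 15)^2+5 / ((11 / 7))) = -37836 / 605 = -62.54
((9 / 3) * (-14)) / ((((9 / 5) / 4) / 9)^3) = -336000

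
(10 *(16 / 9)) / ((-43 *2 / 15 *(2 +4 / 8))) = -160 / 129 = -1.24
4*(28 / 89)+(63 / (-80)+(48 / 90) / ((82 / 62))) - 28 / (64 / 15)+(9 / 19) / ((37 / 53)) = -771082523 / 153914820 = -5.01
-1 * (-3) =3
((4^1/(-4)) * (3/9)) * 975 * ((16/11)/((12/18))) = -7800/11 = -709.09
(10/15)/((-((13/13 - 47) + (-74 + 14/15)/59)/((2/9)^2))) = 1180/1693143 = 0.00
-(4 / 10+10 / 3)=-56 / 15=-3.73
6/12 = 1/2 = 0.50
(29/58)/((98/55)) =55/196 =0.28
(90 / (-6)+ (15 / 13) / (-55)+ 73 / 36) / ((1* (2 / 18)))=-66889 / 572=-116.94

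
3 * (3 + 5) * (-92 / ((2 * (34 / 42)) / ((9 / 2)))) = -104328 / 17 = -6136.94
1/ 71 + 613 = 43524/ 71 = 613.01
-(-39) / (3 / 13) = 169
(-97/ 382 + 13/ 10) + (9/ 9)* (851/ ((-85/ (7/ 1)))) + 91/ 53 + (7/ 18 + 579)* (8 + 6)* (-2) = -126152919773/ 7744095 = -16290.21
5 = 5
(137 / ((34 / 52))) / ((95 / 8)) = 28496 / 1615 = 17.64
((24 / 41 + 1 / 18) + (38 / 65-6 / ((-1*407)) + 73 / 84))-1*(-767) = 210223005667 / 273333060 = 769.11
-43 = -43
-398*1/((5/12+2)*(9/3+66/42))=-4179/116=-36.03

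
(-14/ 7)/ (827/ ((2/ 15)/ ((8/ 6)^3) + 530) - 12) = 84809/ 442694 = 0.19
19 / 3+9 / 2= 65 / 6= 10.83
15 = 15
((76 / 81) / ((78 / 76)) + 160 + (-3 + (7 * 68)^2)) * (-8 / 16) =-716252435 / 6318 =-113366.96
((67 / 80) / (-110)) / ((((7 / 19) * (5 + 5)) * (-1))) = 1273 / 616000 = 0.00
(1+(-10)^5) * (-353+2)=35099649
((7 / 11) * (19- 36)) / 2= -119 / 22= -5.41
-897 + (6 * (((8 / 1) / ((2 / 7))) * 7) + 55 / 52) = 14563 / 52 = 280.06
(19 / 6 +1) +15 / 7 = 265 / 42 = 6.31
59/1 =59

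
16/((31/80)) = 1280/31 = 41.29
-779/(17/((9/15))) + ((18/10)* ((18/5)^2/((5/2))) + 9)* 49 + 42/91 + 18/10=120582603/138125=873.00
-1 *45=-45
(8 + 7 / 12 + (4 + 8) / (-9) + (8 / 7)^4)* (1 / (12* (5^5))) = 28671 / 120050000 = 0.00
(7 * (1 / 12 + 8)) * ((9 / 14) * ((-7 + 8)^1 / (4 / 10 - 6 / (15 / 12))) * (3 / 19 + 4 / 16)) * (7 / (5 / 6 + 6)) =-947205 / 274208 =-3.45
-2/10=-1/5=-0.20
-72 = -72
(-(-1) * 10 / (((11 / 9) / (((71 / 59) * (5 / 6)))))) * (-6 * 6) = -191700 / 649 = -295.38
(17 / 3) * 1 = 17 / 3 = 5.67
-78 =-78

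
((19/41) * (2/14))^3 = 0.00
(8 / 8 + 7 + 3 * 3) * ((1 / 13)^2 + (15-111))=-275791 / 169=-1631.90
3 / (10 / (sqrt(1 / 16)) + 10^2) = 3 / 140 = 0.02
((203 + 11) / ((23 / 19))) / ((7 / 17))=69122 / 161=429.33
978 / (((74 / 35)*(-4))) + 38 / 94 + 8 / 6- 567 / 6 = -208.40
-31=-31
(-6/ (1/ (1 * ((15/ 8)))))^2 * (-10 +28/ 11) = -83025/ 88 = -943.47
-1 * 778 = -778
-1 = -1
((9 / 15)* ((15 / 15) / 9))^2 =0.00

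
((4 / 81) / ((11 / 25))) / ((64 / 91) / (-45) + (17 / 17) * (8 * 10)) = 11375 / 8106516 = 0.00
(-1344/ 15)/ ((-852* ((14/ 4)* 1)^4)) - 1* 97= -35433359/ 365295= -97.00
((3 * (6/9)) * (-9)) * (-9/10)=81/5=16.20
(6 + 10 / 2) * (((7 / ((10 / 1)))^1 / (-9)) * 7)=-539 / 90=-5.99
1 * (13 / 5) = 13 / 5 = 2.60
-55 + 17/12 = -643/12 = -53.58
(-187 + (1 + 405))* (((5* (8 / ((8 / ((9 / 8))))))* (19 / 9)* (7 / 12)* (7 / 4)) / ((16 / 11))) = 3737965 / 2048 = 1825.18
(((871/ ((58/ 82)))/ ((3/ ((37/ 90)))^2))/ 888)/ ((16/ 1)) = 1321307/ 811814400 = 0.00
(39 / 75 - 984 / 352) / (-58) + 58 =3702903 / 63800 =58.04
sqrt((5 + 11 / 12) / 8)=sqrt(426) / 24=0.86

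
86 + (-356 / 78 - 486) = -15778 / 39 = -404.56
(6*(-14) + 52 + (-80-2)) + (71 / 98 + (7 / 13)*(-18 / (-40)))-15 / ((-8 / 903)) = 40260739 / 25480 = 1580.09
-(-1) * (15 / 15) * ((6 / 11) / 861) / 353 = 0.00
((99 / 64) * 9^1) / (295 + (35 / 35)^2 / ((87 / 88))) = 77517 / 1648192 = 0.05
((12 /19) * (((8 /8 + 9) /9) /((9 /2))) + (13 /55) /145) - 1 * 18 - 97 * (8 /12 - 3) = 852972794 /4091175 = 208.49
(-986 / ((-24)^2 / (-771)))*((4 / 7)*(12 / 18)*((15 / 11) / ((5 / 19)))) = 2407319 / 924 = 2605.32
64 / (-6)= -32 / 3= -10.67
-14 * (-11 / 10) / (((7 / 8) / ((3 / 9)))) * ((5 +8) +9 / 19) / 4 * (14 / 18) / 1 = 39424 / 2565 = 15.37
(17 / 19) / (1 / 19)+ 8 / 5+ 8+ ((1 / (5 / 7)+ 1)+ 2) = 31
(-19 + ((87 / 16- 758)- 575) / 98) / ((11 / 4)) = -51033 / 4312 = -11.84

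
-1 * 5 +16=11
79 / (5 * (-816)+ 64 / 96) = -237 / 12238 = -0.02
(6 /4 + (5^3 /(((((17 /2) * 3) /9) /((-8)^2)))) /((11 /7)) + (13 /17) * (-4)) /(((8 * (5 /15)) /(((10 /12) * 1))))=3357085 /5984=561.01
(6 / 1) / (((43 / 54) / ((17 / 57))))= 1836 / 817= 2.25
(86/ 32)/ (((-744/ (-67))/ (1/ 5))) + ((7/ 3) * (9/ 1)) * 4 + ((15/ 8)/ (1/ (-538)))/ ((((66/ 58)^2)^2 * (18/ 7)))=-10581803381519/ 70586017920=-149.91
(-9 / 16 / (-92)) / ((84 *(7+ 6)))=3 / 535808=0.00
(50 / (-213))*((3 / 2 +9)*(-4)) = 700 / 71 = 9.86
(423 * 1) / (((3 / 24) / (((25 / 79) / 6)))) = 178.48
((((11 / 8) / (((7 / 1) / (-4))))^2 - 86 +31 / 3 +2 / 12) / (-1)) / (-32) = -14677 / 6272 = -2.34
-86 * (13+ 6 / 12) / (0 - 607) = 1.91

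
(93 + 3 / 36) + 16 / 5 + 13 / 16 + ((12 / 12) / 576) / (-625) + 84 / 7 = 39274499 / 360000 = 109.10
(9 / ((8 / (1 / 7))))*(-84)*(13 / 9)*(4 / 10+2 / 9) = -182 / 15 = -12.13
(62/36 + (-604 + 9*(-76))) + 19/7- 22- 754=-259505/126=-2059.56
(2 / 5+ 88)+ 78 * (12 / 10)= 182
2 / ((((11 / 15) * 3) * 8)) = 0.11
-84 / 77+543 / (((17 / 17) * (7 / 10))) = 59646 / 77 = 774.62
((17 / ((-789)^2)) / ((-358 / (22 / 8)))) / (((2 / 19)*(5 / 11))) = -0.00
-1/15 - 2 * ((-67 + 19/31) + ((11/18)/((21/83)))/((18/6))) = 11521486/87885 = 131.10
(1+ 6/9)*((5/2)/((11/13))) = 325/66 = 4.92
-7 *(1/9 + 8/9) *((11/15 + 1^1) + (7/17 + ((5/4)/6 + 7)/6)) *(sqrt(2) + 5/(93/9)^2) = -286727 *sqrt(2)/12240 - 286727/261392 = -34.23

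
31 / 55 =0.56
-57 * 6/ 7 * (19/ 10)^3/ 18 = -130321/ 7000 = -18.62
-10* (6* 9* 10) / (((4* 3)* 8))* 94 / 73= -10575 / 146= -72.43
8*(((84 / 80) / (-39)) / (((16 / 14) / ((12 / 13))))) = -147 / 845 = -0.17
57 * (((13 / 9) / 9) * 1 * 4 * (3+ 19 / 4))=7657 / 27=283.59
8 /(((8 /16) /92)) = 1472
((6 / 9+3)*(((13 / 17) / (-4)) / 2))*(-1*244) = 8723 / 102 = 85.52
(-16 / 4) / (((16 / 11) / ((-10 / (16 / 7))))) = 385 / 32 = 12.03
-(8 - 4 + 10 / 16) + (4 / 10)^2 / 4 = -917 / 200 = -4.58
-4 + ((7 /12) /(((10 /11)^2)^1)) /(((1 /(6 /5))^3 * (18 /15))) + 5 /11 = -69549 /27500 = -2.53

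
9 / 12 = 0.75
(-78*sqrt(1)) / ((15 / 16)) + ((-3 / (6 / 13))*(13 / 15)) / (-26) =-4979 / 60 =-82.98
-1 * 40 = -40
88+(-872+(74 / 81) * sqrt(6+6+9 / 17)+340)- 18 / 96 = -7107 / 16+74 * sqrt(3621) / 1377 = -440.95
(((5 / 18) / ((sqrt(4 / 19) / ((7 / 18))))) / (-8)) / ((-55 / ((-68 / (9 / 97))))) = -11543 * sqrt(19) / 128304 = -0.39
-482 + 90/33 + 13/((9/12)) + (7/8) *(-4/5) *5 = -30719/66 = -465.44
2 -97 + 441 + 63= 409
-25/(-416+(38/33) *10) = 825/13348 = 0.06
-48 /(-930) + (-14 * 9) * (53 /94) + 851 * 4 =24280971 /7285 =3333.01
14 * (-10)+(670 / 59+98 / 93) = -127.59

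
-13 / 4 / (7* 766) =-13 / 21448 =-0.00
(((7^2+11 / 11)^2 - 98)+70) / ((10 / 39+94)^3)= 18329571 / 6209212472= 0.00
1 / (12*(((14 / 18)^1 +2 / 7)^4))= 5250987 / 80604484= 0.07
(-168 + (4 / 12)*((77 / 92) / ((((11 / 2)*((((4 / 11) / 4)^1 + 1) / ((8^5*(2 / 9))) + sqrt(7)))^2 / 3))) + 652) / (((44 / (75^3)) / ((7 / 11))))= 38623575305796150032509992890625 / 13078775835863453565951277 - 1227364214243328000000*sqrt(7) / 1188979621442132142359207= 2953149.11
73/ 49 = 1.49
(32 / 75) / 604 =8 / 11325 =0.00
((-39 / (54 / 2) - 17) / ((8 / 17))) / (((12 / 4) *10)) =-1411 / 1080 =-1.31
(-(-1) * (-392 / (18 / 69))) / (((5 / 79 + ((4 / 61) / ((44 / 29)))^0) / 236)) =-3001684 / 9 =-333520.44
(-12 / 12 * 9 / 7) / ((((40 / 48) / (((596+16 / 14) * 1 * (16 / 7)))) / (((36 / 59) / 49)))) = -26002944 / 991613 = -26.22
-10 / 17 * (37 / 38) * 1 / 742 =-185 / 239666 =-0.00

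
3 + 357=360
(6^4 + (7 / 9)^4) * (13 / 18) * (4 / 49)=221141882 / 2893401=76.43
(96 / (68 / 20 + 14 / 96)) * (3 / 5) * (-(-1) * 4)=55296 / 851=64.98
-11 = -11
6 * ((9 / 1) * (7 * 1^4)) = 378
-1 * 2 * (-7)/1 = 14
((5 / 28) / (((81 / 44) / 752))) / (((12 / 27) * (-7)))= -10340 / 441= -23.45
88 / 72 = 11 / 9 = 1.22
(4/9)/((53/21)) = 28/159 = 0.18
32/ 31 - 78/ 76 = 7/ 1178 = 0.01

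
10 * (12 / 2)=60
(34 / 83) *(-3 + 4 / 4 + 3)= 0.41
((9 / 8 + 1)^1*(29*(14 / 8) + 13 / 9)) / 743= 31943 / 213984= 0.15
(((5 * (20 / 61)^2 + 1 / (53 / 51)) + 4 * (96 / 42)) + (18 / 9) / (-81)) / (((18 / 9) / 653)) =775302568651 / 223639542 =3466.75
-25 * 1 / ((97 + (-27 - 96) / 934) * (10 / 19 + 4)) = -8873 / 155617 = -0.06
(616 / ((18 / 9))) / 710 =154 / 355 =0.43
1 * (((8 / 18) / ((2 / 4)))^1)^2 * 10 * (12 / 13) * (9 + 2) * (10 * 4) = 1126400 / 351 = 3209.12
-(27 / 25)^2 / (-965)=0.00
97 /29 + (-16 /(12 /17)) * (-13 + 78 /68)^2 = -4704914 /1479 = -3181.15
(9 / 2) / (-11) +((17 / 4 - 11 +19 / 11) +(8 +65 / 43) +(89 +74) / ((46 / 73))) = 11433991 / 43516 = 262.75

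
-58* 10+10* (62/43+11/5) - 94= -27416/43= -637.58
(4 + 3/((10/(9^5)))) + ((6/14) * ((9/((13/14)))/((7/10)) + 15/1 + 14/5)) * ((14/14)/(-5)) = 80607743/4550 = 17715.99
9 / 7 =1.29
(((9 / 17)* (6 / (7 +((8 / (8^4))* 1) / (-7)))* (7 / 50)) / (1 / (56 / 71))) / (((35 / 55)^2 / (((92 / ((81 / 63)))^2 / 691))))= 1438848581632 / 1569261466425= 0.92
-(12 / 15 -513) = 2561 / 5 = 512.20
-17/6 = -2.83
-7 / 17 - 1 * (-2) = 27 / 17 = 1.59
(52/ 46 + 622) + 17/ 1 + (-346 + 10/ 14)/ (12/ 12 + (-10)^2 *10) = 103108470/ 161161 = 639.79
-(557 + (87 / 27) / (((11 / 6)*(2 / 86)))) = -20875 / 33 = -632.58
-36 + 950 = 914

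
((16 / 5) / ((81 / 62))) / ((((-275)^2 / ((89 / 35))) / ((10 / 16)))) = 11036 / 214396875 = 0.00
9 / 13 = 0.69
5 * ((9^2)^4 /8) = 215233605 /8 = 26904200.62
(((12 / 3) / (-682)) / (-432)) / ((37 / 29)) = 29 / 2725272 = 0.00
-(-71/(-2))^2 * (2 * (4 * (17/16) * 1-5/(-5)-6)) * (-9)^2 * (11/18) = 1497177/16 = 93573.56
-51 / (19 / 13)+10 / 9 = -5777 / 171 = -33.78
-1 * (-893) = 893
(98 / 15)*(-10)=-196 / 3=-65.33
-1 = -1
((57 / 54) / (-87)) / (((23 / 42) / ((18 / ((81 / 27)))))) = -266 / 2001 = -0.13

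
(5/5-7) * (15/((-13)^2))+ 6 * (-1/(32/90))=-23535/1352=-17.41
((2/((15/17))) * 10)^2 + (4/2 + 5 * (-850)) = -33608/9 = -3734.22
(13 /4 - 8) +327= 1289 /4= 322.25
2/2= 1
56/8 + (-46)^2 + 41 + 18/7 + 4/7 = 15170/7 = 2167.14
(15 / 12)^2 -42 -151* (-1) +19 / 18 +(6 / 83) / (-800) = 4168931 / 37350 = 111.62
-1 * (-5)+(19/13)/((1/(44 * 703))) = 587773/13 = 45213.31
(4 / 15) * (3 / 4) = 1 / 5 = 0.20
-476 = -476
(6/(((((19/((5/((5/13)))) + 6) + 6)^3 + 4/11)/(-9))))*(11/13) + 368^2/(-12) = -665405946422/58961913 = -11285.35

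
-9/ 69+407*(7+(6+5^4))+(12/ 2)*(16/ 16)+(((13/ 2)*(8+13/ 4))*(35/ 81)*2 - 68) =215004329/ 828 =259667.06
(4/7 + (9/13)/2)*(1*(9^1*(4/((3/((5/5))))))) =1002/91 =11.01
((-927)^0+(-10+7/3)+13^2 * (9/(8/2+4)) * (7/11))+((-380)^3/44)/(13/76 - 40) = 8370996629/266376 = 31425.49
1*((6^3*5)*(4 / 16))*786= 212220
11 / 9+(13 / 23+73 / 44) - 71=-615277 / 9108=-67.55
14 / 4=3.50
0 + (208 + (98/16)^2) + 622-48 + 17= 53537/64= 836.52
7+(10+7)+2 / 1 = 26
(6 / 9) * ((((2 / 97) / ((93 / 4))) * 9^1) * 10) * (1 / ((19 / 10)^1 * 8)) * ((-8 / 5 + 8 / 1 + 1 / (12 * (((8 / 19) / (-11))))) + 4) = 19735 / 685596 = 0.03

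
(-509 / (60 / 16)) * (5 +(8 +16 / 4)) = -34612 / 15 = -2307.47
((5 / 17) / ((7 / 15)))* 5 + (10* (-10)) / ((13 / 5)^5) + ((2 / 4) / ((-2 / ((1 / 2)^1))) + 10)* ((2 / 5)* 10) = 3694620243 / 88367734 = 41.81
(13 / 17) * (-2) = -26 / 17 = -1.53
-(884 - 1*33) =-851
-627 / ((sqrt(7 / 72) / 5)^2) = -1128600 / 7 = -161228.57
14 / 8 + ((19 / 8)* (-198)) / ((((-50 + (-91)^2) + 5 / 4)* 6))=229249 / 131716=1.74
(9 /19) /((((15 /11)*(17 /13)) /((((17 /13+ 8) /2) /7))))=3993 /22610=0.18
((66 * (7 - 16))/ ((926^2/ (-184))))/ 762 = 4554/ 27224863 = 0.00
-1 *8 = -8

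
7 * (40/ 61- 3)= -1001/ 61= -16.41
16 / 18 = 8 / 9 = 0.89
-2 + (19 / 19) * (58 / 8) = 21 / 4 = 5.25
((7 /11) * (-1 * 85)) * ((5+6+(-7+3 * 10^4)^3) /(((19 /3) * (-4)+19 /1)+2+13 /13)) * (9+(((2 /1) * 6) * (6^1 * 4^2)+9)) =5634868750437113460 /11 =512260795494283041.82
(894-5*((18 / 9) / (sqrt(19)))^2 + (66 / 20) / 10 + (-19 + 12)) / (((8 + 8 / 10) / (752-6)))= 628104771 / 8360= 75132.15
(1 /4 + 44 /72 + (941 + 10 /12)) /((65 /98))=1662913 /1170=1421.29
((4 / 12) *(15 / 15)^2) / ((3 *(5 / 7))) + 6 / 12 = 59 / 90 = 0.66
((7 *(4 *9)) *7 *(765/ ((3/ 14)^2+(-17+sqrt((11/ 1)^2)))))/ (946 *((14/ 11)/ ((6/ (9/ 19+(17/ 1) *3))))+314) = -279188280/ 13110467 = -21.30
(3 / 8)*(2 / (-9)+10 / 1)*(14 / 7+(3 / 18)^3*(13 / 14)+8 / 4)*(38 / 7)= 2530781 / 31752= 79.70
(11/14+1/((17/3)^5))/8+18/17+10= 1774240005/159023984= 11.16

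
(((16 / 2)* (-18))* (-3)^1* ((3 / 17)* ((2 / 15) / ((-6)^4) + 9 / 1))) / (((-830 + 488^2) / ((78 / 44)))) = 1137253 / 221888590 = 0.01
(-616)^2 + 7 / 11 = 4174023 / 11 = 379456.64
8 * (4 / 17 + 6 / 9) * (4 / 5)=1472 / 255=5.77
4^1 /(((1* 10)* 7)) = 2 /35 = 0.06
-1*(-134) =134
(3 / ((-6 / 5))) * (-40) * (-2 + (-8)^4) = 409400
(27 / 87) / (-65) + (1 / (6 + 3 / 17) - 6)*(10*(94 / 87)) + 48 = -1791187 / 118755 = -15.08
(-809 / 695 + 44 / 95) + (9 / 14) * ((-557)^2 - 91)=3686059794 / 18487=199386.58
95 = 95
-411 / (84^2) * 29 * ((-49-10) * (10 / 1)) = 1172035 / 1176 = 996.63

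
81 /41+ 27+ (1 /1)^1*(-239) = -8611 /41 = -210.02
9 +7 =16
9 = 9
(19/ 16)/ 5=19/ 80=0.24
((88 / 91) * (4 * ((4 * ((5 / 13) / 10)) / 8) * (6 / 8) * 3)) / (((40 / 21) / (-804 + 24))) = -891 / 13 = -68.54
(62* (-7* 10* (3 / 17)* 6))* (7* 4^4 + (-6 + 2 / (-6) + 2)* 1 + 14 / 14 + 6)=-140199360 / 17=-8247021.18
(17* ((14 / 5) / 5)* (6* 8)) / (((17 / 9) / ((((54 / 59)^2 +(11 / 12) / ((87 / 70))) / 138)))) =160290872 / 58045675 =2.76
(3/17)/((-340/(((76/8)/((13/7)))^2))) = -53067/3907280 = -0.01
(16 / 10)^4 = 4096 / 625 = 6.55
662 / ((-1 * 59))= -11.22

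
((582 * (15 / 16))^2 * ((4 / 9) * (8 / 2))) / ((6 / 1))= 705675 / 8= 88209.38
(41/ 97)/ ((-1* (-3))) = 41/ 291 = 0.14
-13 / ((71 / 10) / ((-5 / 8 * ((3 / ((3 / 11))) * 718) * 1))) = 1283425 / 142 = 9038.20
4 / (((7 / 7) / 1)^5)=4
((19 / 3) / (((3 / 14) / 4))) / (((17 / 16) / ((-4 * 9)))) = -68096 / 17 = -4005.65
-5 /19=-0.26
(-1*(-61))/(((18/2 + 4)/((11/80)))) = 671/1040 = 0.65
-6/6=-1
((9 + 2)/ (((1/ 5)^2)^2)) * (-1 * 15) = -103125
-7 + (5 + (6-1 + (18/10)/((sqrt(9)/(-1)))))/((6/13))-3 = 311/30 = 10.37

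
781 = 781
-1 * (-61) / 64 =0.95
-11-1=-12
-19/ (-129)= 19/ 129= 0.15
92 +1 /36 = 3313 /36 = 92.03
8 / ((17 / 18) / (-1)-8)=-144 / 161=-0.89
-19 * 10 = -190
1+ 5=6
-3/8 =-0.38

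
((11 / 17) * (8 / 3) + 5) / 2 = 343 / 102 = 3.36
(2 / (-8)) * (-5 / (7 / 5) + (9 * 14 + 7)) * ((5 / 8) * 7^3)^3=-326431856625 / 1024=-318781109.99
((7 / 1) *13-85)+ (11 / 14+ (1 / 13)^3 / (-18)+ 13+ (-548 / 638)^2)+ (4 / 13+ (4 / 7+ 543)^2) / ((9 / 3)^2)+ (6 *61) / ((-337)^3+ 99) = 2951425991289080252929 / 89844045957705039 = 32850.55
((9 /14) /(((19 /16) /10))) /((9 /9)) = 720 /133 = 5.41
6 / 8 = 3 / 4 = 0.75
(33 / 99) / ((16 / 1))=1 / 48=0.02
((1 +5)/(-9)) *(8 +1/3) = -50/9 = -5.56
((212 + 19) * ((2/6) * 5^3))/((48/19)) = 182875/48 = 3809.90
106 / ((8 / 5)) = 265 / 4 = 66.25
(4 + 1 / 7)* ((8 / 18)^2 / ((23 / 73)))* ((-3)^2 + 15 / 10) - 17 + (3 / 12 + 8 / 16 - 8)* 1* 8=-29639 / 621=-47.73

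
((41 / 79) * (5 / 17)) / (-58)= -205 / 77894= -0.00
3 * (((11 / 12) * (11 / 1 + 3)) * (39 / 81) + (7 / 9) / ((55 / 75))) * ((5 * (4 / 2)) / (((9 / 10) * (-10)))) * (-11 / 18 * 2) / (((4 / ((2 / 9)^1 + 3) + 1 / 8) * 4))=3741290 / 693279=5.40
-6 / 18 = -1 / 3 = -0.33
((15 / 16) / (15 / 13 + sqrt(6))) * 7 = -6825 / 4208 + 5915 * sqrt(6) / 4208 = 1.82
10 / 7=1.43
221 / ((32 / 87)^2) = 1672749 / 1024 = 1633.54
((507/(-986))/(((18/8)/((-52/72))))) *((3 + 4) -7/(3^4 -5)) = 384475/337212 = 1.14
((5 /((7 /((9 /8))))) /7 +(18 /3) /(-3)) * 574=-30299 /28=-1082.11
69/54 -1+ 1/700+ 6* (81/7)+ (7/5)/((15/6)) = 63241/900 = 70.27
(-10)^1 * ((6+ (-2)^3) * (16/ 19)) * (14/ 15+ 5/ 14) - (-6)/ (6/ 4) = 10268/ 399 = 25.73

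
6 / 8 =3 / 4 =0.75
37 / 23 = 1.61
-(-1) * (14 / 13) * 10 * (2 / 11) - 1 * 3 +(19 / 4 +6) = 5553 / 572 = 9.71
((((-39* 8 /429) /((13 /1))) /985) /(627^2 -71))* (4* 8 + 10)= -168 /27682092295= -0.00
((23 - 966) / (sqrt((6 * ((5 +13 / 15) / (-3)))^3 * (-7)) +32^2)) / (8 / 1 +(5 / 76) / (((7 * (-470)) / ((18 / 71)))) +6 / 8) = -1412515810125 / 13276411538858 +69056328495 * sqrt(1155) / 212422584621728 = -0.10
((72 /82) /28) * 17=153 /287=0.53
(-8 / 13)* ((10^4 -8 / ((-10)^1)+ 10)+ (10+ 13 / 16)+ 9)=-802449 / 130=-6172.68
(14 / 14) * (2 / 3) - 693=-2077 / 3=-692.33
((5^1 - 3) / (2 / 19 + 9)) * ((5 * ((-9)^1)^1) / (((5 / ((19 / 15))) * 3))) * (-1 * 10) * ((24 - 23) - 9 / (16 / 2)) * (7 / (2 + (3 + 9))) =-361 / 692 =-0.52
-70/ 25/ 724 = -7/ 1810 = -0.00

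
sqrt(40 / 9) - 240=-240+ 2 * sqrt(10) / 3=-237.89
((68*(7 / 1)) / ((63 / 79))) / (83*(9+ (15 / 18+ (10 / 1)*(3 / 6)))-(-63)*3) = 10744 / 25563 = 0.42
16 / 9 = 1.78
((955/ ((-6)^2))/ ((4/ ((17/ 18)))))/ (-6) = -16235/ 15552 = -1.04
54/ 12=4.50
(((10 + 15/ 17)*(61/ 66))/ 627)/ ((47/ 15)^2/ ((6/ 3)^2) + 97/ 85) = 564250/ 126474887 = 0.00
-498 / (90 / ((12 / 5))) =-332 / 25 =-13.28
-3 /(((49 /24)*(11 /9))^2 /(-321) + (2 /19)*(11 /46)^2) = 451588696128 /2013943723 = 224.23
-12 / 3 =-4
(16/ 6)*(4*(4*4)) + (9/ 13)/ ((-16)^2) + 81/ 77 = 132013855/ 768768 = 171.72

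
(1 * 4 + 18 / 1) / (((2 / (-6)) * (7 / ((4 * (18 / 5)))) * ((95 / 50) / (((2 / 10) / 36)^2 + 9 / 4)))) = -1603822 / 9975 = -160.78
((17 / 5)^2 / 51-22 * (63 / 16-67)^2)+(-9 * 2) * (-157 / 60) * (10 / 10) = -87444.01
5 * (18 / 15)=6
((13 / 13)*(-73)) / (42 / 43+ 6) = -3139 / 300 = -10.46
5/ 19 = 0.26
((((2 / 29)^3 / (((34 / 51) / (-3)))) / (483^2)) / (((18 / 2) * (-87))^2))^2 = 16 / 150223729516596068724949451481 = 0.00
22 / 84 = 11 / 42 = 0.26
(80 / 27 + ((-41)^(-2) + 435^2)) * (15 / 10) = 4294244791 / 15129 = 283841.95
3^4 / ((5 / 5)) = 81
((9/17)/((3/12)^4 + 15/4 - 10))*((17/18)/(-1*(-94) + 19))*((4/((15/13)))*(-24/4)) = 1024/69495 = 0.01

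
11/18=0.61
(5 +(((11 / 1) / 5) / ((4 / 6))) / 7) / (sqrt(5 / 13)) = 383 *sqrt(65) / 350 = 8.82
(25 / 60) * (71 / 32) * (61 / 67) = 21655 / 25728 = 0.84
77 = 77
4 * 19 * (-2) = -152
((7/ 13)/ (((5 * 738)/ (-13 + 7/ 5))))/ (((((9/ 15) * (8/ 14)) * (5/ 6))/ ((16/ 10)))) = -5684/ 599625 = -0.01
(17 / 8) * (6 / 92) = 51 / 368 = 0.14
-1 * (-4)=4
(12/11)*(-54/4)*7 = -1134/11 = -103.09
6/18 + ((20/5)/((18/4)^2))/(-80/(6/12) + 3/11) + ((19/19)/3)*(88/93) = 2856697/4411827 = 0.65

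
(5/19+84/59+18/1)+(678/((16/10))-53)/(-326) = 18.55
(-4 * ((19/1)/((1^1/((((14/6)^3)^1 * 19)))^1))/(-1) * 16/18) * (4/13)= 15849344/3159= 5017.20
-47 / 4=-11.75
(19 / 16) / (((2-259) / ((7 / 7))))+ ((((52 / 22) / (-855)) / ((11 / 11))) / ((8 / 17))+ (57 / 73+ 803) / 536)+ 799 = 151413636189407 / 189151403760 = 800.49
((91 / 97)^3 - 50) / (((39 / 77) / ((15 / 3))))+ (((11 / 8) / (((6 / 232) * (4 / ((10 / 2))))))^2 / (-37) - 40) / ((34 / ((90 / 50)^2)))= -7173378840094523 / 14328820072320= -500.63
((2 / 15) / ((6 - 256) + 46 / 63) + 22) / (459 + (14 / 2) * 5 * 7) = 0.03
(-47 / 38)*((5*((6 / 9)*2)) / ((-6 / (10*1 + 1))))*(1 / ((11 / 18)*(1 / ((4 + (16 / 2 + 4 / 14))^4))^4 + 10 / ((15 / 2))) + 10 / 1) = 1194223103897109982570271667746012966 / 7348734677393038803247902501937605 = 162.51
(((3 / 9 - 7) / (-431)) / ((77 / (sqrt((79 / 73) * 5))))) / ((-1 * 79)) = -20 * sqrt(28835) / 574168287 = -0.00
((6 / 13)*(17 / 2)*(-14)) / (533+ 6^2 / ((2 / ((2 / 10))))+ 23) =-1785 / 18187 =-0.10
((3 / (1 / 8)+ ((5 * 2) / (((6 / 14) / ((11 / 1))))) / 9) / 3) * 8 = 11344 / 81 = 140.05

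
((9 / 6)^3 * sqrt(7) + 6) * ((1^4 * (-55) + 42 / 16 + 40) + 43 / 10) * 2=-8721 * sqrt(7) / 160-969 / 10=-241.11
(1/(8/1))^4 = 1/4096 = 0.00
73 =73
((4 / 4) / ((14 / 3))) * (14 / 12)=1 / 4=0.25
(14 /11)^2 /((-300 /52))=-2548 /9075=-0.28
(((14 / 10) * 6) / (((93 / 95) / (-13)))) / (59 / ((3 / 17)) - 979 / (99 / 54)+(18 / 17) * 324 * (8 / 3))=-176358 / 1130663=-0.16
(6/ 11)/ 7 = 6/ 77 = 0.08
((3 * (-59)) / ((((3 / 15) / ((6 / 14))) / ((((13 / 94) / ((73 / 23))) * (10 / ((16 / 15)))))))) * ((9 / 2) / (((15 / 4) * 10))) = -18.59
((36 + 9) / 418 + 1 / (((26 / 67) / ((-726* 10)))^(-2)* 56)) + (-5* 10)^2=157348712396109211 / 62936774762400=2500.11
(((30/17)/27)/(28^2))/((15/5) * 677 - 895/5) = 5/111075552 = 0.00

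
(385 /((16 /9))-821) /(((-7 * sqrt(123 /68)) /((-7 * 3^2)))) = -29013 * sqrt(2091) /328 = -4044.79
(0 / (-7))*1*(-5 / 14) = 0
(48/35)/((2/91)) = 312/5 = 62.40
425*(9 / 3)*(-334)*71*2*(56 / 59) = -3386359200 / 59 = -57395918.64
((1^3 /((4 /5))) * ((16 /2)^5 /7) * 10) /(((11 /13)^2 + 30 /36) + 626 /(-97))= -40287436800 /3376639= -11931.22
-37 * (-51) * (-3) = -5661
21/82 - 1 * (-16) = 1333/82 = 16.26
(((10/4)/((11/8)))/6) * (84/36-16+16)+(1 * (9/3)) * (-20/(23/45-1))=12220/99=123.43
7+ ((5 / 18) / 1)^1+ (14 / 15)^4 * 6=399289 / 33750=11.83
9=9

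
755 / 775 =151 / 155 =0.97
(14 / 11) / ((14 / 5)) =5 / 11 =0.45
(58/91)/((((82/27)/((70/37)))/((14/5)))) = 21924/19721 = 1.11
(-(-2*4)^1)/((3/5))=40/3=13.33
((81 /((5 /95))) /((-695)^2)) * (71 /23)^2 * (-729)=-5655654171 /255520225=-22.13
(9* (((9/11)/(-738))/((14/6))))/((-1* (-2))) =-27/12628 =-0.00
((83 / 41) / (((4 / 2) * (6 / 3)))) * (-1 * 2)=-83 / 82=-1.01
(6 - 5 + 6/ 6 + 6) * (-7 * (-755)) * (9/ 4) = 95130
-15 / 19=-0.79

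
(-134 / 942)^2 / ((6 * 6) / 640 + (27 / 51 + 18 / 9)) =12210080 / 1560207753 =0.01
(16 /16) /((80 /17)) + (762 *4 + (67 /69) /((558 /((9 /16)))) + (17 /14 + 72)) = 7477942067 /2395680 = 3121.43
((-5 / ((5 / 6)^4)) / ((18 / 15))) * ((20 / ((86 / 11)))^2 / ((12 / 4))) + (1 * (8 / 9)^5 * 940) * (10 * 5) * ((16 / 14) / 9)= 3293.11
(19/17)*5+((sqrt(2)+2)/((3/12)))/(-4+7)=4*sqrt(2)/3+421/51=10.14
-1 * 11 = -11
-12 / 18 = -2 / 3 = -0.67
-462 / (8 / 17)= -3927 / 4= -981.75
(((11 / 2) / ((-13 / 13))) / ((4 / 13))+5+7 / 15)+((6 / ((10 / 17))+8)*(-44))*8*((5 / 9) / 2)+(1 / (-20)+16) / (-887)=-572215651 / 319320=-1791.98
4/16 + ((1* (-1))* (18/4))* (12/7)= -209/28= -7.46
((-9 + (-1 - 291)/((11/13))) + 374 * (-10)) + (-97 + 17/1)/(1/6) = -50315/11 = -4574.09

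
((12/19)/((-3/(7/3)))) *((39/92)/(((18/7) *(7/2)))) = -91/3933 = -0.02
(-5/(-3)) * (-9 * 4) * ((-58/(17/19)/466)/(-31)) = -33060/122791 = -0.27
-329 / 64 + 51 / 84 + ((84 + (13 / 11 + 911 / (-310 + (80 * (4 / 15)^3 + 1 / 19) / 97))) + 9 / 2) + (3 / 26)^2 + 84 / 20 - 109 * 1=-2788833106952479 / 123524238918080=-22.58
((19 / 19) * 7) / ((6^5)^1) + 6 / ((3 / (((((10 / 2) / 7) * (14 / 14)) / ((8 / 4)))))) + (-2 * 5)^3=-54393071 / 54432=-999.28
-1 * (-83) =83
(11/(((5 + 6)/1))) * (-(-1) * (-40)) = -40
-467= -467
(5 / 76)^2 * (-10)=-125 / 2888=-0.04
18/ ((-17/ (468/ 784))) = -1053/ 1666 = -0.63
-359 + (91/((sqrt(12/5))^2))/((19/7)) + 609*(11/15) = 115789/1140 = 101.57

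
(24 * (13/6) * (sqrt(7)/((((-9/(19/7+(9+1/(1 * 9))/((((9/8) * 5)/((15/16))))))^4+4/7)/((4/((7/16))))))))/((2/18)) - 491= 47.82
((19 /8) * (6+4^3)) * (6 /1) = 1995 /2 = 997.50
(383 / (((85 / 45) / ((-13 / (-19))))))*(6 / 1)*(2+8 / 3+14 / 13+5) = 2888586 / 323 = 8942.99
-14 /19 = -0.74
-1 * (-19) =19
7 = 7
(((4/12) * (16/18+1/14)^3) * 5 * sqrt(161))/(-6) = -8857805 * sqrt(161)/36006768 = -3.12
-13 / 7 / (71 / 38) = -494 / 497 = -0.99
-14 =-14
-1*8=-8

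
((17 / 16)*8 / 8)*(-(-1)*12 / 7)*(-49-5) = -1377 / 14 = -98.36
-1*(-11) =11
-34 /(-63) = 34 /63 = 0.54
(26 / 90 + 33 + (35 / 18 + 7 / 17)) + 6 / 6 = 18689 / 510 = 36.65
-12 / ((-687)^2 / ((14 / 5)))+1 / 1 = 786559 / 786615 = 1.00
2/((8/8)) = 2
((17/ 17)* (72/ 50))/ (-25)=-36/ 625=-0.06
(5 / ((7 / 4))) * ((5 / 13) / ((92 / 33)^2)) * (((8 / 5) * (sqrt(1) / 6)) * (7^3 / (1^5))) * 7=622545 / 6877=90.53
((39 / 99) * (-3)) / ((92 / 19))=-0.24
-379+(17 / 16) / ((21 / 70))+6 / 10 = -44983 / 120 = -374.86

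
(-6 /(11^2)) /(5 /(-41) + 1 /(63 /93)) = -2583 /70543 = -0.04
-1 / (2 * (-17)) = 1 / 34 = 0.03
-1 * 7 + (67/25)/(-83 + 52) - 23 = -23317/775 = -30.09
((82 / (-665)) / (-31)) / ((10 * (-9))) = -41 / 927675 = -0.00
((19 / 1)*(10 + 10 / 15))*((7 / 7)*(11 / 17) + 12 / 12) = 17024 / 51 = 333.80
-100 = -100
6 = 6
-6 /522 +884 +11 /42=1077017 /1218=884.25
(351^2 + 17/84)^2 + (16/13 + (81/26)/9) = 1392296774946061/91728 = 15178536269.69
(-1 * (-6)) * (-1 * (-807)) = 4842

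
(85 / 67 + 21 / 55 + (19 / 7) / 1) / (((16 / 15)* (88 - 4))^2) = 562945 / 1035431936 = 0.00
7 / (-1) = -7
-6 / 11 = -0.55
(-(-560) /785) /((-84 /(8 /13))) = -32 /6123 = -0.01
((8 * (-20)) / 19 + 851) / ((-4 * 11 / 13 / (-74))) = 7700329 / 418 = 18421.84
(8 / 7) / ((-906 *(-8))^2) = 1 / 45966816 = 0.00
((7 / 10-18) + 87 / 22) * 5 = -734 / 11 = -66.73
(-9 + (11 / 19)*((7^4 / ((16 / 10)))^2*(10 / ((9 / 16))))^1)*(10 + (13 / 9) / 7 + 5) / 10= 3796840584263 / 107730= 35244041.44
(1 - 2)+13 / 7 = 6 / 7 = 0.86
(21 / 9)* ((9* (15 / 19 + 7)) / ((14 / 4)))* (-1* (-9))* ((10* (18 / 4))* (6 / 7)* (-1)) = -2157840 / 133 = -16224.36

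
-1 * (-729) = 729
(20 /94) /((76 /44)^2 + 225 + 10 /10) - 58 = -58.00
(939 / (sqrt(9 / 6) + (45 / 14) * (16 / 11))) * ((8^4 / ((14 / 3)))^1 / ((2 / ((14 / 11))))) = 9692282880 / 80471 - 1036535808 * sqrt(6) / 80471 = 88892.88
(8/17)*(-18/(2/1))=-4.24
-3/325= -0.01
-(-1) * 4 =4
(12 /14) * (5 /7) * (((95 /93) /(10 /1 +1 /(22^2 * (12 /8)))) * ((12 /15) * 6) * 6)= 19863360 /11029459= 1.80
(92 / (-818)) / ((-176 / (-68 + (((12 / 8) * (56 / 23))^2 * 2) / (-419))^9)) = -20033645505999.50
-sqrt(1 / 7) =-sqrt(7) / 7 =-0.38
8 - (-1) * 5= 13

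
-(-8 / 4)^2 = -4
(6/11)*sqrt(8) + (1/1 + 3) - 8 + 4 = 12*sqrt(2)/11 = 1.54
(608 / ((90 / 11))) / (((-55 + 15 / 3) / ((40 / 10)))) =-6688 / 1125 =-5.94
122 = 122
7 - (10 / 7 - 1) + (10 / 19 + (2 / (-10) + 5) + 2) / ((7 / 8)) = 9938 / 665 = 14.94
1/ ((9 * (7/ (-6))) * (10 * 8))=-1/ 840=-0.00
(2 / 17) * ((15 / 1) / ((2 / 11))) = 165 / 17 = 9.71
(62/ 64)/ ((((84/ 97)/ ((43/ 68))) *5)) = 129301/ 913920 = 0.14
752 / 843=0.89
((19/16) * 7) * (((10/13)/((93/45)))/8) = 9975/25792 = 0.39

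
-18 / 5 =-3.60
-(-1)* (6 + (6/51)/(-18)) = 917/153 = 5.99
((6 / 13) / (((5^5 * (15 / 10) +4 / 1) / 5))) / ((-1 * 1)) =-60 / 121979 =-0.00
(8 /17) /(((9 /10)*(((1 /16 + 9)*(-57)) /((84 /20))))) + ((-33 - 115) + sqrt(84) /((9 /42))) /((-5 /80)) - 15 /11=10973280283 /4636665 - 448*sqrt(21) /3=1682.30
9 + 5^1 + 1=15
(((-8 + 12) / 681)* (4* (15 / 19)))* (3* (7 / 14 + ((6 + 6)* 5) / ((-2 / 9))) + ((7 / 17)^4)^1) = -5401946200 / 360226073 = -15.00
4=4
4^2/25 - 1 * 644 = -643.36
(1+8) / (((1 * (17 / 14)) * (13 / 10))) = 1260 / 221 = 5.70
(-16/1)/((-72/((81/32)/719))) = 9/11504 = 0.00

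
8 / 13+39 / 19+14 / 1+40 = 13997 / 247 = 56.67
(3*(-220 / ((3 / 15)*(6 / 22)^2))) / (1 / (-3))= 133100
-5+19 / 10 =-31 / 10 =-3.10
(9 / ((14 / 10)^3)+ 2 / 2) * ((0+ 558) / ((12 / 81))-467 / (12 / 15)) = 4672277 / 343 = 13621.80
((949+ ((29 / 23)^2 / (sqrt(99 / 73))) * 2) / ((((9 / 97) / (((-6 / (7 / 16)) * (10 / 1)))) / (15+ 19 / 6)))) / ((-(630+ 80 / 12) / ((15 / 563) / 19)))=1422702880 * sqrt(803) / 249668076273+ 802702160 / 14301889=56.29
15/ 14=1.07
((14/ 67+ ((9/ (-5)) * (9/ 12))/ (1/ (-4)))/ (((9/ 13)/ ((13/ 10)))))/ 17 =317551/ 512550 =0.62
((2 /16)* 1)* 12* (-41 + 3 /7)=-426 /7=-60.86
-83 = -83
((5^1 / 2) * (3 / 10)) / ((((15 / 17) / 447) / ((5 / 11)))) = 7599 / 44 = 172.70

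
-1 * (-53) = 53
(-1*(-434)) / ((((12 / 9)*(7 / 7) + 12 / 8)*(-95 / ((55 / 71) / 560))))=-1023 / 458660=-0.00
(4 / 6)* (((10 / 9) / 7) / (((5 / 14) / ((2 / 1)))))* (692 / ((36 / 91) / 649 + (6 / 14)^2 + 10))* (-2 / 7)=-1307802496 / 113678505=-11.50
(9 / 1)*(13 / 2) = 117 / 2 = 58.50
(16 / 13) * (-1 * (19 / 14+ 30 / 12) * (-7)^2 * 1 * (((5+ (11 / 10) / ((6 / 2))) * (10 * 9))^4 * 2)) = -329154885487008 / 13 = -25319606575923.69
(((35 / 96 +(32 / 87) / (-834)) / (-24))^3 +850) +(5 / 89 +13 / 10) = 8194470287954255394182210453 / 9625196264783758082703360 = 851.36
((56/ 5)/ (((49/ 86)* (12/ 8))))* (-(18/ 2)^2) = -37152/ 35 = -1061.49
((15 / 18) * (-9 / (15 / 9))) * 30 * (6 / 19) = -810 / 19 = -42.63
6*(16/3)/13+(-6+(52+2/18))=5683/117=48.57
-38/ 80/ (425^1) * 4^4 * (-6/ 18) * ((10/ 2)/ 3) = 608/ 3825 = 0.16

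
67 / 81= 0.83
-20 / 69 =-0.29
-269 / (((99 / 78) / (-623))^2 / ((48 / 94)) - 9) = 564631439008 / 18890997627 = 29.89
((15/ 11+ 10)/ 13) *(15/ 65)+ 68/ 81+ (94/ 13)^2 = 8029663/ 150579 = 53.33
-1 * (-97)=97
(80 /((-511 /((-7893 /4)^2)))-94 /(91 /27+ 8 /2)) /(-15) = 20663082891 /508445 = 40639.76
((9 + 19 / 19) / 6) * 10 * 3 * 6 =300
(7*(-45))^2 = 99225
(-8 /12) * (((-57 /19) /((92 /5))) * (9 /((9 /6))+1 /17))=515 /782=0.66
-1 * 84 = -84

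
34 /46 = 17 /23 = 0.74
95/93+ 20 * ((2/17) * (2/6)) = 2855/1581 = 1.81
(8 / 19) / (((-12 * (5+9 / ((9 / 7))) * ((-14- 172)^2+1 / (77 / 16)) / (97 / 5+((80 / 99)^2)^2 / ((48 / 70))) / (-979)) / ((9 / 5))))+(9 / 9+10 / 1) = 66317766578063893 / 6027253948801800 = 11.00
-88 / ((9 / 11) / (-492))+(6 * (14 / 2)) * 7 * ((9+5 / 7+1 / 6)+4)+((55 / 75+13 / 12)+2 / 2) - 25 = 1139523 / 20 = 56976.15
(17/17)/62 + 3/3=1.02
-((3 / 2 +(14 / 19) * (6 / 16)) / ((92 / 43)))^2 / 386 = -33698025 / 18870792704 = -0.00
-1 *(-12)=12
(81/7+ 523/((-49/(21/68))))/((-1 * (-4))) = 3939/1904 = 2.07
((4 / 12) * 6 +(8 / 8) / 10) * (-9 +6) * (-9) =567 / 10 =56.70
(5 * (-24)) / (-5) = 24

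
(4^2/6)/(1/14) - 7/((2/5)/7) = -511/6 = -85.17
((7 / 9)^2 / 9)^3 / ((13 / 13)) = 117649 / 387420489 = 0.00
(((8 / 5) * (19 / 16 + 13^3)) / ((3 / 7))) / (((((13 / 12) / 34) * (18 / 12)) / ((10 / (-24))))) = -8370698 / 117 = -71544.43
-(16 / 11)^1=-16 / 11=-1.45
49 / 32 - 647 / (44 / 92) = -475653 / 352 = -1351.29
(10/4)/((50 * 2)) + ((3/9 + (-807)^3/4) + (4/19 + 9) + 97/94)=-14079696156991/107160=-131389475.15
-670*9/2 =-3015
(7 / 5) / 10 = 7 / 50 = 0.14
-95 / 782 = -0.12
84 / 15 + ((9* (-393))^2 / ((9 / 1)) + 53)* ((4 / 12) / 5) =1390178 / 15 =92678.53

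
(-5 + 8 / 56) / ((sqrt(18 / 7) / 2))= -34*sqrt(14) / 21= -6.06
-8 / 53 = -0.15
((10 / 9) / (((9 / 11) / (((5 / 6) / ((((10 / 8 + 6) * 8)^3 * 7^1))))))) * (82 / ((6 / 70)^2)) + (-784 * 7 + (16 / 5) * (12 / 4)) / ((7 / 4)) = -23376808512721 / 7467424020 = -3130.51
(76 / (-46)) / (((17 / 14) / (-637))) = 338884 / 391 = 866.71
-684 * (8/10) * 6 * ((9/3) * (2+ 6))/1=-393984/5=-78796.80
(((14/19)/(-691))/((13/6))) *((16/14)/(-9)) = 32/512031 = 0.00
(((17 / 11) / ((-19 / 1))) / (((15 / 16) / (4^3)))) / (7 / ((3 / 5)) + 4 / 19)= -17408 / 37235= -0.47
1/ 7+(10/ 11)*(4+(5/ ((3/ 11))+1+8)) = 6613/ 231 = 28.63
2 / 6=1 / 3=0.33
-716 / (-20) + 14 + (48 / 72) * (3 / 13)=3247 / 65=49.95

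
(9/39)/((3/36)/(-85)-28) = -3060/371293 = -0.01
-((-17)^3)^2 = -24137569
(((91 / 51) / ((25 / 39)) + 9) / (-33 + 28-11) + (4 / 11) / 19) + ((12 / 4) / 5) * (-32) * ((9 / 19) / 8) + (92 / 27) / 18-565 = -566.66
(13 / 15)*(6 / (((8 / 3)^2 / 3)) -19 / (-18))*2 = 13429 / 2160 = 6.22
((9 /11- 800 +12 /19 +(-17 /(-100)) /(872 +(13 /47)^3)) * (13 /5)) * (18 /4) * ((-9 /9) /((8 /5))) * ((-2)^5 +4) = -1237521986826473439 /7568797310800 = -163503.12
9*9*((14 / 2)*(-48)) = -27216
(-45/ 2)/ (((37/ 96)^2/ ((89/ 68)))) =-4613760/ 23273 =-198.25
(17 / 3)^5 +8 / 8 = 1420100 / 243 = 5844.03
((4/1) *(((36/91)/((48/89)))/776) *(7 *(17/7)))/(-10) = -4539/706160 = -0.01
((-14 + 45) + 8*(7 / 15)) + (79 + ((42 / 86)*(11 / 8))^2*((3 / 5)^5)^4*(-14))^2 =599455797604403313160044470855989497144787 / 95520196482539176940917968750000000000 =6275.70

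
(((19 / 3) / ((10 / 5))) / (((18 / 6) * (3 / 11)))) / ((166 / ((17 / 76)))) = 187 / 35856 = 0.01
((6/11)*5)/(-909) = -10/3333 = -0.00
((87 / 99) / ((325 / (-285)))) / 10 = -551 / 7150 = -0.08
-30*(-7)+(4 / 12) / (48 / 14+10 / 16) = 143066 / 681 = 210.08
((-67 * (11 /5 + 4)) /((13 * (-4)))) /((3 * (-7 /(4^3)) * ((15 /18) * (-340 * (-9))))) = -16616 /1740375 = -0.01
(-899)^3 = -726572699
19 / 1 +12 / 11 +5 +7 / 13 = 3665 / 143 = 25.63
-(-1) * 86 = 86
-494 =-494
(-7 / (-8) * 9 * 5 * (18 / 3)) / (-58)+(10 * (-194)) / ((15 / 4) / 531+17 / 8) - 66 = -686393163 / 700408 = -979.99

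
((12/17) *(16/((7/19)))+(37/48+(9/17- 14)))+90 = 616643/5712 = 107.96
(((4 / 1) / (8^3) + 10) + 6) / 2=2049 / 256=8.00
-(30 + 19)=-49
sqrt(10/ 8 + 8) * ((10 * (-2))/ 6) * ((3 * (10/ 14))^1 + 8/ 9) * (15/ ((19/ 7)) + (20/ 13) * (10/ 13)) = -20575475 * sqrt(37)/ 606879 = -206.23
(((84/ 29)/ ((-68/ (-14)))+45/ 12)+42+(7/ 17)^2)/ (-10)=-1559399/ 335240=-4.65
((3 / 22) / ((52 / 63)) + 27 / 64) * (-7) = -37611 / 9152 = -4.11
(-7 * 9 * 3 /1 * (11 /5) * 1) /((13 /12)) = -24948 /65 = -383.82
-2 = -2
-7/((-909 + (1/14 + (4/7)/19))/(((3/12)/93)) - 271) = 931/45004705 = 0.00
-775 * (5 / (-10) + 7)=-10075 / 2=-5037.50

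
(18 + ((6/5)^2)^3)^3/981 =3917469111754824/415802001953125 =9.42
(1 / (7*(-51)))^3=-1 / 45499293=-0.00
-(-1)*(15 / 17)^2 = 225 / 289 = 0.78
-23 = -23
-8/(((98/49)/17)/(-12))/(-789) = -272/263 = -1.03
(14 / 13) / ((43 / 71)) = 994 / 559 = 1.78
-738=-738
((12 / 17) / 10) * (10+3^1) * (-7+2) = -78 / 17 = -4.59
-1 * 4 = -4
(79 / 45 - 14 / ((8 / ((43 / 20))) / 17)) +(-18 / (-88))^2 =-338489 / 5445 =-62.17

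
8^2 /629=64 /629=0.10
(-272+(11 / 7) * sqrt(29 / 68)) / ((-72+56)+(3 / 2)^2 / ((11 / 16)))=21.29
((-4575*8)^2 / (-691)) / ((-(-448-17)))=-89304000 / 21421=-4168.99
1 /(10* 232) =0.00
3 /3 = 1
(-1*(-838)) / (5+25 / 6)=5028 / 55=91.42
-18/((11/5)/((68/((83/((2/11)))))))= -12240/10043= -1.22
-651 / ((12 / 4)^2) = -217 / 3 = -72.33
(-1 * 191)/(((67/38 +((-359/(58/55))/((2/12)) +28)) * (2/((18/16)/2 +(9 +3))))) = 7051147/11830032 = 0.60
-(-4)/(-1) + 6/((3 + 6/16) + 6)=-84/25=-3.36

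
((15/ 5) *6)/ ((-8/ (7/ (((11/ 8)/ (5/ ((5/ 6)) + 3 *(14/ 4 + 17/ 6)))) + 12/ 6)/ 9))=-57591/ 22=-2617.77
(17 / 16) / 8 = 17 / 128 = 0.13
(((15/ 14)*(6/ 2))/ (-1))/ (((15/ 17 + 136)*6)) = -255/ 65156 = -0.00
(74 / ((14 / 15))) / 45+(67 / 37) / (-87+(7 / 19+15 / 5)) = 306944 / 176379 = 1.74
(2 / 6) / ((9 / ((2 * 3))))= 2 / 9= 0.22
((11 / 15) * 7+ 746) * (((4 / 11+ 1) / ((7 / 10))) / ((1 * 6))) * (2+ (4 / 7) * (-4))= -112670 / 1617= -69.68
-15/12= -5/4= -1.25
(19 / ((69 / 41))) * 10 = 7790 / 69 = 112.90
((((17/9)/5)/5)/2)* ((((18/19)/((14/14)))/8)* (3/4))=51/15200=0.00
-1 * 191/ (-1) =191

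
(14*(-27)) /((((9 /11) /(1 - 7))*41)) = 2772 /41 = 67.61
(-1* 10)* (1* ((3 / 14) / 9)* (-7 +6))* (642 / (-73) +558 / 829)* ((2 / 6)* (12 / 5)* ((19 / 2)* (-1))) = 889352 / 60517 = 14.70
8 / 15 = 0.53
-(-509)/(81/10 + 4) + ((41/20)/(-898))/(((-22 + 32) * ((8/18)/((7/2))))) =7312999457/173852800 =42.06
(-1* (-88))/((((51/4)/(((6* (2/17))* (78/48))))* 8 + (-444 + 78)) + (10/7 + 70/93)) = -372372/1163221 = -0.32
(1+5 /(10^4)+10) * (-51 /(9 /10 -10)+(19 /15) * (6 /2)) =13448897 /130000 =103.45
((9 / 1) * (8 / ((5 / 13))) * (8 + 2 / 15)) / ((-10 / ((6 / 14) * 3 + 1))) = -304512 / 875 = -348.01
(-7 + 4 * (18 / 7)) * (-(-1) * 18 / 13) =414 / 91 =4.55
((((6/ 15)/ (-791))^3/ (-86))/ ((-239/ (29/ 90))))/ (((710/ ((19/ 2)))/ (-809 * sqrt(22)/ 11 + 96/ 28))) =-2204/ 23698642641027178125 + 445759 * sqrt(22)/ 223444344901113393750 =0.00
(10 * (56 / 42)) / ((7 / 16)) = 640 / 21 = 30.48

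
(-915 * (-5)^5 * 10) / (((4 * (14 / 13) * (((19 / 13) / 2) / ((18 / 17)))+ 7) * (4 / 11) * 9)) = 2416171875 / 2758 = 876059.42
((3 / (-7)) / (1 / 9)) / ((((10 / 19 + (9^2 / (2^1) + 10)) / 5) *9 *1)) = -570 / 13573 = -0.04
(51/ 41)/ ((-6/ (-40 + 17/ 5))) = 7.59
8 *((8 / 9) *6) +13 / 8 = 1063 / 24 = 44.29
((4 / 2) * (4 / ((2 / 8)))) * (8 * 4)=1024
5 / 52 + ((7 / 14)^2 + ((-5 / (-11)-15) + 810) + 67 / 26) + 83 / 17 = 1952725 / 2431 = 803.26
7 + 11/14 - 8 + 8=109/14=7.79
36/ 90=2/ 5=0.40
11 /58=0.19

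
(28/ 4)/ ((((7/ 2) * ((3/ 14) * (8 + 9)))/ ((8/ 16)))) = 0.27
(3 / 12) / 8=1 / 32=0.03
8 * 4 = 32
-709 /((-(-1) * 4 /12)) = -2127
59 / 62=0.95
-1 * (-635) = 635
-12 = -12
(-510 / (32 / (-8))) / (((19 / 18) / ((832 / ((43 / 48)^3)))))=211168788480 / 1510633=139788.28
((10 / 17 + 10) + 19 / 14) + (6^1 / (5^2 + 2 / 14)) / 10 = 1253419 / 104720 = 11.97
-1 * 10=-10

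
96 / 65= 1.48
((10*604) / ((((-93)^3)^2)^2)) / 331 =0.00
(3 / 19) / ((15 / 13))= 13 / 95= 0.14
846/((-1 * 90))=-47/5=-9.40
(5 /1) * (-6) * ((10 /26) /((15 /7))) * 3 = -210 /13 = -16.15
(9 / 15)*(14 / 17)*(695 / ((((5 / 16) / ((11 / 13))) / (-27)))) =-27742176 / 1105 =-25106.04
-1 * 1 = -1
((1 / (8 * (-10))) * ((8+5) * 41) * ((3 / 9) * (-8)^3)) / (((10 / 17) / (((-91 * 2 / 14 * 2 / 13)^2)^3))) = 9278464 / 75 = 123712.85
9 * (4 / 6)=6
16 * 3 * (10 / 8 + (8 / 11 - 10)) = -4236 / 11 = -385.09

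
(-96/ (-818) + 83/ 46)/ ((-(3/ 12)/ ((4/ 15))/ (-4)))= 231392/ 28221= 8.20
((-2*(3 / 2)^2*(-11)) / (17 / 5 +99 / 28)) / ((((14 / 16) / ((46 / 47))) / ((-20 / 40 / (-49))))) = 182160 / 2236213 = 0.08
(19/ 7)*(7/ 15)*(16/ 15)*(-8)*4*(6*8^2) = -1245184/ 75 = -16602.45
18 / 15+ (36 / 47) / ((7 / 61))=12954 / 1645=7.87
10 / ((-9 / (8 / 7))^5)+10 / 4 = 4961527355 / 1984873086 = 2.50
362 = 362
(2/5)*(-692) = -1384/5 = -276.80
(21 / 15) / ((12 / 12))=7 / 5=1.40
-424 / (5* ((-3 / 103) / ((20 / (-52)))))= -43672 / 39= -1119.79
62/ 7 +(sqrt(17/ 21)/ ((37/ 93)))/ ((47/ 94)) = 62 * sqrt(357)/ 259 +62/ 7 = 13.38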